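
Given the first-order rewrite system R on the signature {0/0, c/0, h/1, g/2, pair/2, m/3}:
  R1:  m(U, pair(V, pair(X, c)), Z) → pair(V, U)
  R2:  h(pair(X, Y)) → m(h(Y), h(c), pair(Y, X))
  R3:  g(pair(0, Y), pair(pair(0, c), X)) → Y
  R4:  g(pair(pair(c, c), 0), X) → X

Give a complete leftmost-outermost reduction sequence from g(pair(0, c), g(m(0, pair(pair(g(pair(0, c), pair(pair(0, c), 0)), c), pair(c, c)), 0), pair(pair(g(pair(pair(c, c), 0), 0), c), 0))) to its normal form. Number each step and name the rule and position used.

1. g(pair(0, c), g(m(0, pair(pair(g(pair(0, c), pair(pair(0, c), 0)), c), pair(c, c)), 0), pair(pair(g(pair(pair(c, c), 0), 0), c), 0)))  →  g(pair(0, c), g(pair(pair(g(pair(0, c), pair(pair(0, c), 0)), c), 0), pair(pair(g(pair(pair(c, c), 0), 0), c), 0)))   [R1 at 2.1]
2. g(pair(0, c), g(pair(pair(g(pair(0, c), pair(pair(0, c), 0)), c), 0), pair(pair(g(pair(pair(c, c), 0), 0), c), 0)))  →  g(pair(0, c), g(pair(pair(c, c), 0), pair(pair(g(pair(pair(c, c), 0), 0), c), 0)))   [R3 at 2.1.1.1]
3. g(pair(0, c), g(pair(pair(c, c), 0), pair(pair(g(pair(pair(c, c), 0), 0), c), 0)))  →  g(pair(0, c), pair(pair(g(pair(pair(c, c), 0), 0), c), 0))   [R4 at 2]
4. g(pair(0, c), pair(pair(g(pair(pair(c, c), 0), 0), c), 0))  →  g(pair(0, c), pair(pair(0, c), 0))   [R4 at 2.1.1]
5. g(pair(0, c), pair(pair(0, c), 0))  →  c   [R3 at ε]

c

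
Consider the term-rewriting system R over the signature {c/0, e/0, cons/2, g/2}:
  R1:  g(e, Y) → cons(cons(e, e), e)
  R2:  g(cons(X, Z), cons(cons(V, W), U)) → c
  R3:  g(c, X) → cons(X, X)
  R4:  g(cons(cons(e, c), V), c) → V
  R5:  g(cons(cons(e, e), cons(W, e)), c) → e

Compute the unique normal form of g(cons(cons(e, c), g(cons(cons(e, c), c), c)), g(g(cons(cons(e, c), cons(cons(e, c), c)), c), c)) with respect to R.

1. g(cons(cons(e, c), g(cons(cons(e, c), c), c)), g(g(cons(cons(e, c), cons(cons(e, c), c)), c), c))  →  g(cons(cons(e, c), c), g(g(cons(cons(e, c), cons(cons(e, c), c)), c), c))   [R4 at 1.2]
2. g(cons(cons(e, c), c), g(g(cons(cons(e, c), cons(cons(e, c), c)), c), c))  →  g(cons(cons(e, c), c), g(cons(cons(e, c), c), c))   [R4 at 2.1]
3. g(cons(cons(e, c), c), g(cons(cons(e, c), c), c))  →  g(cons(cons(e, c), c), c)   [R4 at 2]
4. g(cons(cons(e, c), c), c)  →  c   [R4 at ε]

c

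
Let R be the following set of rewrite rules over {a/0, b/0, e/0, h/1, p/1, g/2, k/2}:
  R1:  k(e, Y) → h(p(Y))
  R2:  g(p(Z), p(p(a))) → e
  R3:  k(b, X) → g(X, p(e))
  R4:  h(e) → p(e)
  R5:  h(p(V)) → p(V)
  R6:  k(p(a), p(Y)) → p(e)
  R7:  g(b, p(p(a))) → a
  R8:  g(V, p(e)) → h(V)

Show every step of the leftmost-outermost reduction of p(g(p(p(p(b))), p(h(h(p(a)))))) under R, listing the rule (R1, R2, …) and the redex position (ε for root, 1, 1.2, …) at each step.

p(e)

1. p(g(p(p(p(b))), p(h(h(p(a))))))  →  p(g(p(p(p(b))), p(h(p(a)))))   [R5 at 1.2.1.1]
2. p(g(p(p(p(b))), p(h(p(a)))))  →  p(g(p(p(p(b))), p(p(a))))   [R5 at 1.2.1]
3. p(g(p(p(p(b))), p(p(a))))  →  p(e)   [R2 at 1]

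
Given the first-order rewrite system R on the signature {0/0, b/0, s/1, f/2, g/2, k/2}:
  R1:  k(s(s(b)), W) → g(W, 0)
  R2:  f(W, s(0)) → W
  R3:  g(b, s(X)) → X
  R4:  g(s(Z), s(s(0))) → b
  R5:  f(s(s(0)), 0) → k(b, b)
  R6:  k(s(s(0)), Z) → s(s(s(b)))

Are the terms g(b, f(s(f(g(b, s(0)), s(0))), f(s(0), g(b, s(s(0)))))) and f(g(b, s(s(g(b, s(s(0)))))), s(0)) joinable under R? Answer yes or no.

no — NF(t₁) = 0, NF(t₂) = s(s(0))

Reduce t₁ = g(b, f(s(f(g(b, s(0)), s(0))), f(s(0), g(b, s(s(0)))))):
1. g(b, f(s(f(g(b, s(0)), s(0))), f(s(0), g(b, s(s(0))))))  →  g(b, f(s(g(b, s(0))), f(s(0), g(b, s(s(0))))))   [R2 at 2.1.1]
2. g(b, f(s(g(b, s(0))), f(s(0), g(b, s(s(0))))))  →  g(b, f(s(0), f(s(0), g(b, s(s(0))))))   [R3 at 2.1.1]
3. g(b, f(s(0), f(s(0), g(b, s(s(0))))))  →  g(b, f(s(0), f(s(0), s(0))))   [R3 at 2.2.2]
4. g(b, f(s(0), f(s(0), s(0))))  →  g(b, f(s(0), s(0)))   [R2 at 2.2]
5. g(b, f(s(0), s(0)))  →  g(b, s(0))   [R2 at 2]
6. g(b, s(0))  →  0   [R3 at ε]

Reduce t₂ = f(g(b, s(s(g(b, s(s(0)))))), s(0)):
1. f(g(b, s(s(g(b, s(s(0)))))), s(0))  →  g(b, s(s(g(b, s(s(0))))))   [R2 at ε]
2. g(b, s(s(g(b, s(s(0))))))  →  s(g(b, s(s(0))))   [R3 at ε]
3. s(g(b, s(s(0))))  →  s(s(0))   [R3 at 1]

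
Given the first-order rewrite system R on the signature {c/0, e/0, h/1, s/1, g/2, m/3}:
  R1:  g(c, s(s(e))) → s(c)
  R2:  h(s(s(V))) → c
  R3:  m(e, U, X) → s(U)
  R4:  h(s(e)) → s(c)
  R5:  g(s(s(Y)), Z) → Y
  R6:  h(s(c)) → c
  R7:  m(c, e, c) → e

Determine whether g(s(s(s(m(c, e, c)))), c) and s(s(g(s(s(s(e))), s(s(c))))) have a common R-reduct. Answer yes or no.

no — NF(t₁) = s(e), NF(t₂) = s(s(s(e)))

Reduce t₁ = g(s(s(s(m(c, e, c)))), c):
1. g(s(s(s(m(c, e, c)))), c)  →  s(m(c, e, c))   [R5 at ε]
2. s(m(c, e, c))  →  s(e)   [R7 at 1]

Reduce t₂ = s(s(g(s(s(s(e))), s(s(c))))):
1. s(s(g(s(s(s(e))), s(s(c)))))  →  s(s(s(e)))   [R5 at 1.1]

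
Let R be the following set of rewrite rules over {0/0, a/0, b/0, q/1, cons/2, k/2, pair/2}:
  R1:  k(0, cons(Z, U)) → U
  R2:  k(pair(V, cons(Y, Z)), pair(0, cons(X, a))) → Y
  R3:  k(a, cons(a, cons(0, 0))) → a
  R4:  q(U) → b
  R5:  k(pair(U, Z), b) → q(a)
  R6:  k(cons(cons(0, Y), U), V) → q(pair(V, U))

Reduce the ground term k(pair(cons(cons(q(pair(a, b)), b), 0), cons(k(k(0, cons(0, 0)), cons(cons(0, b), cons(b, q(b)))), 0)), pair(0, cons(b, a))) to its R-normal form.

1. k(pair(cons(cons(q(pair(a, b)), b), 0), cons(k(k(0, cons(0, 0)), cons(cons(0, b), cons(b, q(b)))), 0)), pair(0, cons(b, a)))  →  k(k(0, cons(0, 0)), cons(cons(0, b), cons(b, q(b))))   [R2 at ε]
2. k(k(0, cons(0, 0)), cons(cons(0, b), cons(b, q(b))))  →  k(0, cons(cons(0, b), cons(b, q(b))))   [R1 at 1]
3. k(0, cons(cons(0, b), cons(b, q(b))))  →  cons(b, q(b))   [R1 at ε]
4. cons(b, q(b))  →  cons(b, b)   [R4 at 2]

cons(b, b)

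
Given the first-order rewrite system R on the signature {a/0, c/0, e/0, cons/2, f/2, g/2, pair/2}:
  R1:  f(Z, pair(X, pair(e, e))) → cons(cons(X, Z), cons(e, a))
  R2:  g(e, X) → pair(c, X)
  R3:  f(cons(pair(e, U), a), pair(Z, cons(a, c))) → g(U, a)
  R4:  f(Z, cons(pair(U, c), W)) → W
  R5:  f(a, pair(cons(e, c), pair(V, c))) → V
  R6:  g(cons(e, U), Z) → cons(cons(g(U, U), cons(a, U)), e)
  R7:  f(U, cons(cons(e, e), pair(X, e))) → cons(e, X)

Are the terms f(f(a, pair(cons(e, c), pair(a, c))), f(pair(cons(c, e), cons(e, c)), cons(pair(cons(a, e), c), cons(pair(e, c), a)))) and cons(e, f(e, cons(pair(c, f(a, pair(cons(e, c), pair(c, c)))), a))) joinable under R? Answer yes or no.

no — NF(t₁) = a, NF(t₂) = cons(e, a)

Reduce t₁ = f(f(a, pair(cons(e, c), pair(a, c))), f(pair(cons(c, e), cons(e, c)), cons(pair(cons(a, e), c), cons(pair(e, c), a)))):
1. f(f(a, pair(cons(e, c), pair(a, c))), f(pair(cons(c, e), cons(e, c)), cons(pair(cons(a, e), c), cons(pair(e, c), a))))  →  f(a, f(pair(cons(c, e), cons(e, c)), cons(pair(cons(a, e), c), cons(pair(e, c), a))))   [R5 at 1]
2. f(a, f(pair(cons(c, e), cons(e, c)), cons(pair(cons(a, e), c), cons(pair(e, c), a))))  →  f(a, cons(pair(e, c), a))   [R4 at 2]
3. f(a, cons(pair(e, c), a))  →  a   [R4 at ε]

Reduce t₂ = cons(e, f(e, cons(pair(c, f(a, pair(cons(e, c), pair(c, c)))), a))):
1. cons(e, f(e, cons(pair(c, f(a, pair(cons(e, c), pair(c, c)))), a)))  →  cons(e, f(e, cons(pair(c, c), a)))   [R5 at 2.2.1.2]
2. cons(e, f(e, cons(pair(c, c), a)))  →  cons(e, a)   [R4 at 2]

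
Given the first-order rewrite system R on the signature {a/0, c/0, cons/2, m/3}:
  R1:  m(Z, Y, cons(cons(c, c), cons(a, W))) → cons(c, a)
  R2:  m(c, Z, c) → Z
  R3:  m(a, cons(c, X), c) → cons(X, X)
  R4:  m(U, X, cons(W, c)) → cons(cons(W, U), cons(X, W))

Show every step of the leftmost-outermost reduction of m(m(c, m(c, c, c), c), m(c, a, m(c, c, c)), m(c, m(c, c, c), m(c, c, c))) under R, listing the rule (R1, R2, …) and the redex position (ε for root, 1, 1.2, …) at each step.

a

1. m(m(c, m(c, c, c), c), m(c, a, m(c, c, c)), m(c, m(c, c, c), m(c, c, c)))  →  m(m(c, c, c), m(c, a, m(c, c, c)), m(c, m(c, c, c), m(c, c, c)))   [R2 at 1]
2. m(m(c, c, c), m(c, a, m(c, c, c)), m(c, m(c, c, c), m(c, c, c)))  →  m(c, m(c, a, m(c, c, c)), m(c, m(c, c, c), m(c, c, c)))   [R2 at 1]
3. m(c, m(c, a, m(c, c, c)), m(c, m(c, c, c), m(c, c, c)))  →  m(c, m(c, a, c), m(c, m(c, c, c), m(c, c, c)))   [R2 at 2.3]
4. m(c, m(c, a, c), m(c, m(c, c, c), m(c, c, c)))  →  m(c, a, m(c, m(c, c, c), m(c, c, c)))   [R2 at 2]
5. m(c, a, m(c, m(c, c, c), m(c, c, c)))  →  m(c, a, m(c, c, m(c, c, c)))   [R2 at 3.2]
6. m(c, a, m(c, c, m(c, c, c)))  →  m(c, a, m(c, c, c))   [R2 at 3.3]
7. m(c, a, m(c, c, c))  →  m(c, a, c)   [R2 at 3]
8. m(c, a, c)  →  a   [R2 at ε]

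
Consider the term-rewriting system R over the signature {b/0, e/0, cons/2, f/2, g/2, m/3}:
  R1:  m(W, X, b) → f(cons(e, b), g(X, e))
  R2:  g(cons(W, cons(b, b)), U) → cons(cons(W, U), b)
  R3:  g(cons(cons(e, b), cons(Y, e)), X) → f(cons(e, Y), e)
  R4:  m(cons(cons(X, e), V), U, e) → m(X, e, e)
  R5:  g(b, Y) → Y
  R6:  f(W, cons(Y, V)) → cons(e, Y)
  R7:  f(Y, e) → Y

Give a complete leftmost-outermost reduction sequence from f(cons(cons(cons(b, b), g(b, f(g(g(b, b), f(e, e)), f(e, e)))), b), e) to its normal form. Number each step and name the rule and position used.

cons(cons(cons(b, b), e), b)

1. f(cons(cons(cons(b, b), g(b, f(g(g(b, b), f(e, e)), f(e, e)))), b), e)  →  cons(cons(cons(b, b), g(b, f(g(g(b, b), f(e, e)), f(e, e)))), b)   [R7 at ε]
2. cons(cons(cons(b, b), g(b, f(g(g(b, b), f(e, e)), f(e, e)))), b)  →  cons(cons(cons(b, b), f(g(g(b, b), f(e, e)), f(e, e))), b)   [R5 at 1.2]
3. cons(cons(cons(b, b), f(g(g(b, b), f(e, e)), f(e, e))), b)  →  cons(cons(cons(b, b), f(g(b, f(e, e)), f(e, e))), b)   [R5 at 1.2.1.1]
4. cons(cons(cons(b, b), f(g(b, f(e, e)), f(e, e))), b)  →  cons(cons(cons(b, b), f(f(e, e), f(e, e))), b)   [R5 at 1.2.1]
5. cons(cons(cons(b, b), f(f(e, e), f(e, e))), b)  →  cons(cons(cons(b, b), f(e, f(e, e))), b)   [R7 at 1.2.1]
6. cons(cons(cons(b, b), f(e, f(e, e))), b)  →  cons(cons(cons(b, b), f(e, e)), b)   [R7 at 1.2.2]
7. cons(cons(cons(b, b), f(e, e)), b)  →  cons(cons(cons(b, b), e), b)   [R7 at 1.2]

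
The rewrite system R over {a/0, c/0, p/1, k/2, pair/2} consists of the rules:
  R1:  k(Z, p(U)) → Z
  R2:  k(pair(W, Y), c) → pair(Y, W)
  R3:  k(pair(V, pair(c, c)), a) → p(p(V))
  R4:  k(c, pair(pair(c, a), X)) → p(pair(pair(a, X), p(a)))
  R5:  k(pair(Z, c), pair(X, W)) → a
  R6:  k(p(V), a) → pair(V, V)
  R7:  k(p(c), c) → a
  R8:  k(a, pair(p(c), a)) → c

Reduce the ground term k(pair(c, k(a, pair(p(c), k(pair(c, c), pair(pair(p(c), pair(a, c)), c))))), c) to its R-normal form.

pair(c, c)

1. k(pair(c, k(a, pair(p(c), k(pair(c, c), pair(pair(p(c), pair(a, c)), c))))), c)  →  pair(k(a, pair(p(c), k(pair(c, c), pair(pair(p(c), pair(a, c)), c)))), c)   [R2 at ε]
2. pair(k(a, pair(p(c), k(pair(c, c), pair(pair(p(c), pair(a, c)), c)))), c)  →  pair(k(a, pair(p(c), a)), c)   [R5 at 1.2.2]
3. pair(k(a, pair(p(c), a)), c)  →  pair(c, c)   [R8 at 1]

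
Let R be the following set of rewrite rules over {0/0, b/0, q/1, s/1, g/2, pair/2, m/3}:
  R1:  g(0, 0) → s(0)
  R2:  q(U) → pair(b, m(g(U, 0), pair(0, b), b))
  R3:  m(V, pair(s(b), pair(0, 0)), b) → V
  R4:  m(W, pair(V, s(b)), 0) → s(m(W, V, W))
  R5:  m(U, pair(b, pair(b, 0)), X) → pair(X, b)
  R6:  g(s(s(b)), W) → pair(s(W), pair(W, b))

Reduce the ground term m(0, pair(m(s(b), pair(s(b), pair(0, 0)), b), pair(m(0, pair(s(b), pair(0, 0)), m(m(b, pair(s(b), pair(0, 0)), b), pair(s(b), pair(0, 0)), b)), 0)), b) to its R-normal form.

0

1. m(0, pair(m(s(b), pair(s(b), pair(0, 0)), b), pair(m(0, pair(s(b), pair(0, 0)), m(m(b, pair(s(b), pair(0, 0)), b), pair(s(b), pair(0, 0)), b)), 0)), b)  →  m(0, pair(s(b), pair(m(0, pair(s(b), pair(0, 0)), m(m(b, pair(s(b), pair(0, 0)), b), pair(s(b), pair(0, 0)), b)), 0)), b)   [R3 at 2.1]
2. m(0, pair(s(b), pair(m(0, pair(s(b), pair(0, 0)), m(m(b, pair(s(b), pair(0, 0)), b), pair(s(b), pair(0, 0)), b)), 0)), b)  →  m(0, pair(s(b), pair(m(0, pair(s(b), pair(0, 0)), m(b, pair(s(b), pair(0, 0)), b)), 0)), b)   [R3 at 2.2.1.3]
3. m(0, pair(s(b), pair(m(0, pair(s(b), pair(0, 0)), m(b, pair(s(b), pair(0, 0)), b)), 0)), b)  →  m(0, pair(s(b), pair(m(0, pair(s(b), pair(0, 0)), b), 0)), b)   [R3 at 2.2.1.3]
4. m(0, pair(s(b), pair(m(0, pair(s(b), pair(0, 0)), b), 0)), b)  →  m(0, pair(s(b), pair(0, 0)), b)   [R3 at 2.2.1]
5. m(0, pair(s(b), pair(0, 0)), b)  →  0   [R3 at ε]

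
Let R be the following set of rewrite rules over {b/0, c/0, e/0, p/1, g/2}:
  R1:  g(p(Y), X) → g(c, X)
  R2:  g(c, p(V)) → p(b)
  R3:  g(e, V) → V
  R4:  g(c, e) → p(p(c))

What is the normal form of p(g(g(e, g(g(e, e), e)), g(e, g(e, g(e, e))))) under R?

p(e)

1. p(g(g(e, g(g(e, e), e)), g(e, g(e, g(e, e)))))  →  p(g(g(g(e, e), e), g(e, g(e, g(e, e)))))   [R3 at 1.1]
2. p(g(g(g(e, e), e), g(e, g(e, g(e, e)))))  →  p(g(g(e, e), g(e, g(e, g(e, e)))))   [R3 at 1.1.1]
3. p(g(g(e, e), g(e, g(e, g(e, e)))))  →  p(g(e, g(e, g(e, g(e, e)))))   [R3 at 1.1]
4. p(g(e, g(e, g(e, g(e, e)))))  →  p(g(e, g(e, g(e, e))))   [R3 at 1]
5. p(g(e, g(e, g(e, e))))  →  p(g(e, g(e, e)))   [R3 at 1]
6. p(g(e, g(e, e)))  →  p(g(e, e))   [R3 at 1]
7. p(g(e, e))  →  p(e)   [R3 at 1]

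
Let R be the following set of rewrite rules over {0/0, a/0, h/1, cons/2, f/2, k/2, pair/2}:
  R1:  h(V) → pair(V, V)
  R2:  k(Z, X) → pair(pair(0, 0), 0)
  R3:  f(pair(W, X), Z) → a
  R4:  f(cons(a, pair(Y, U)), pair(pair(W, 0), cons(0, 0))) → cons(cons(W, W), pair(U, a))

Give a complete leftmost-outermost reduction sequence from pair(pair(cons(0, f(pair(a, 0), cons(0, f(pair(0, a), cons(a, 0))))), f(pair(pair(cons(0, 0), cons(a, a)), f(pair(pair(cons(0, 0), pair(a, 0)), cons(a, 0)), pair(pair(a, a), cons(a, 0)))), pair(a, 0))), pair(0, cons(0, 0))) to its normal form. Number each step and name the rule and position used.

pair(pair(cons(0, a), a), pair(0, cons(0, 0)))

1. pair(pair(cons(0, f(pair(a, 0), cons(0, f(pair(0, a), cons(a, 0))))), f(pair(pair(cons(0, 0), cons(a, a)), f(pair(pair(cons(0, 0), pair(a, 0)), cons(a, 0)), pair(pair(a, a), cons(a, 0)))), pair(a, 0))), pair(0, cons(0, 0)))  →  pair(pair(cons(0, a), f(pair(pair(cons(0, 0), cons(a, a)), f(pair(pair(cons(0, 0), pair(a, 0)), cons(a, 0)), pair(pair(a, a), cons(a, 0)))), pair(a, 0))), pair(0, cons(0, 0)))   [R3 at 1.1.2]
2. pair(pair(cons(0, a), f(pair(pair(cons(0, 0), cons(a, a)), f(pair(pair(cons(0, 0), pair(a, 0)), cons(a, 0)), pair(pair(a, a), cons(a, 0)))), pair(a, 0))), pair(0, cons(0, 0)))  →  pair(pair(cons(0, a), a), pair(0, cons(0, 0)))   [R3 at 1.2]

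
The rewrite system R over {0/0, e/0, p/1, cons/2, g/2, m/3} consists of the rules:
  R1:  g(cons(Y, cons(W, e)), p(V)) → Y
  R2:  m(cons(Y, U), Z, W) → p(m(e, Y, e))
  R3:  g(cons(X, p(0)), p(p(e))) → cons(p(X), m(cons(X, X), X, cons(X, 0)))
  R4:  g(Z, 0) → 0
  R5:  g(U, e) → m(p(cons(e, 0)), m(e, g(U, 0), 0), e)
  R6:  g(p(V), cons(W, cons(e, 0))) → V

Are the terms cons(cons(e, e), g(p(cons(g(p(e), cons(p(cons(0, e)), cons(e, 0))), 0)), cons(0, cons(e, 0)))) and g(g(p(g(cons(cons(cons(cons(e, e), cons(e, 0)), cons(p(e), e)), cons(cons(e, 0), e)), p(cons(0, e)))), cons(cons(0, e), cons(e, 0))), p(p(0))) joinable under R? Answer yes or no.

Reduce t₁ = cons(cons(e, e), g(p(cons(g(p(e), cons(p(cons(0, e)), cons(e, 0))), 0)), cons(0, cons(e, 0)))):
1. cons(cons(e, e), g(p(cons(g(p(e), cons(p(cons(0, e)), cons(e, 0))), 0)), cons(0, cons(e, 0))))  →  cons(cons(e, e), cons(g(p(e), cons(p(cons(0, e)), cons(e, 0))), 0))   [R6 at 2]
2. cons(cons(e, e), cons(g(p(e), cons(p(cons(0, e)), cons(e, 0))), 0))  →  cons(cons(e, e), cons(e, 0))   [R6 at 2.1]

Reduce t₂ = g(g(p(g(cons(cons(cons(cons(e, e), cons(e, 0)), cons(p(e), e)), cons(cons(e, 0), e)), p(cons(0, e)))), cons(cons(0, e), cons(e, 0))), p(p(0))):
1. g(g(p(g(cons(cons(cons(cons(e, e), cons(e, 0)), cons(p(e), e)), cons(cons(e, 0), e)), p(cons(0, e)))), cons(cons(0, e), cons(e, 0))), p(p(0)))  →  g(g(cons(cons(cons(cons(e, e), cons(e, 0)), cons(p(e), e)), cons(cons(e, 0), e)), p(cons(0, e))), p(p(0)))   [R6 at 1]
2. g(g(cons(cons(cons(cons(e, e), cons(e, 0)), cons(p(e), e)), cons(cons(e, 0), e)), p(cons(0, e))), p(p(0)))  →  g(cons(cons(cons(e, e), cons(e, 0)), cons(p(e), e)), p(p(0)))   [R1 at 1]
3. g(cons(cons(cons(e, e), cons(e, 0)), cons(p(e), e)), p(p(0)))  →  cons(cons(e, e), cons(e, 0))   [R1 at ε]

yes — NF(t₁) = cons(cons(e, e), cons(e, 0)), NF(t₂) = cons(cons(e, e), cons(e, 0))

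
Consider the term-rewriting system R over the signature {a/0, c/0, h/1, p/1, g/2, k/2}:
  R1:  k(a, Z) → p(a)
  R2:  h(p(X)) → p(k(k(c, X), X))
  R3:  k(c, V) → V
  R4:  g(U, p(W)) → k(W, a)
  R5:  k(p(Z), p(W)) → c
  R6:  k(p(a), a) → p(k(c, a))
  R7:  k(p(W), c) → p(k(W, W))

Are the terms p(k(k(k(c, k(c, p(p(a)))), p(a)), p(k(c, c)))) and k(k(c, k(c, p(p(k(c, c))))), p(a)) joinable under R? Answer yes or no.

no — NF(t₁) = p(p(c)), NF(t₂) = c

Reduce t₁ = p(k(k(k(c, k(c, p(p(a)))), p(a)), p(k(c, c)))):
1. p(k(k(k(c, k(c, p(p(a)))), p(a)), p(k(c, c))))  →  p(k(k(k(c, p(p(a))), p(a)), p(k(c, c))))   [R3 at 1.1.1]
2. p(k(k(k(c, p(p(a))), p(a)), p(k(c, c))))  →  p(k(k(p(p(a)), p(a)), p(k(c, c))))   [R3 at 1.1.1]
3. p(k(k(p(p(a)), p(a)), p(k(c, c))))  →  p(k(c, p(k(c, c))))   [R5 at 1.1]
4. p(k(c, p(k(c, c))))  →  p(p(k(c, c)))   [R3 at 1]
5. p(p(k(c, c)))  →  p(p(c))   [R3 at 1.1]

Reduce t₂ = k(k(c, k(c, p(p(k(c, c))))), p(a)):
1. k(k(c, k(c, p(p(k(c, c))))), p(a))  →  k(k(c, p(p(k(c, c)))), p(a))   [R3 at 1]
2. k(k(c, p(p(k(c, c)))), p(a))  →  k(p(p(k(c, c))), p(a))   [R3 at 1]
3. k(p(p(k(c, c))), p(a))  →  c   [R5 at ε]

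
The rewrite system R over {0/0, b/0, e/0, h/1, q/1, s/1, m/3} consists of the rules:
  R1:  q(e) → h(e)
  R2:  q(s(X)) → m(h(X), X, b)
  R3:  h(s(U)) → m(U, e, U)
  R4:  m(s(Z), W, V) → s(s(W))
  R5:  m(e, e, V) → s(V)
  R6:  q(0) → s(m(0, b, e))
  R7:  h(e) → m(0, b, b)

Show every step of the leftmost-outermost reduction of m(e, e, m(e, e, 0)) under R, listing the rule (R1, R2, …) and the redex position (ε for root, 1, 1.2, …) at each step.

1. m(e, e, m(e, e, 0))  →  s(m(e, e, 0))   [R5 at ε]
2. s(m(e, e, 0))  →  s(s(0))   [R5 at 1]

s(s(0))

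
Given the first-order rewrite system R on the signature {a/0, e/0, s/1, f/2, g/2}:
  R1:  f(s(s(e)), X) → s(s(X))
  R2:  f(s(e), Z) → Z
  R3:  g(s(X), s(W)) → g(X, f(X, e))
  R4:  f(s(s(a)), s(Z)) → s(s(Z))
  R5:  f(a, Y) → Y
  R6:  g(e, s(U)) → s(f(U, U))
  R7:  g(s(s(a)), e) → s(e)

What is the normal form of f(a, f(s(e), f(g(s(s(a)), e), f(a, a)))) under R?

a

1. f(a, f(s(e), f(g(s(s(a)), e), f(a, a))))  →  f(s(e), f(g(s(s(a)), e), f(a, a)))   [R5 at ε]
2. f(s(e), f(g(s(s(a)), e), f(a, a)))  →  f(g(s(s(a)), e), f(a, a))   [R2 at ε]
3. f(g(s(s(a)), e), f(a, a))  →  f(s(e), f(a, a))   [R7 at 1]
4. f(s(e), f(a, a))  →  f(a, a)   [R2 at ε]
5. f(a, a)  →  a   [R5 at ε]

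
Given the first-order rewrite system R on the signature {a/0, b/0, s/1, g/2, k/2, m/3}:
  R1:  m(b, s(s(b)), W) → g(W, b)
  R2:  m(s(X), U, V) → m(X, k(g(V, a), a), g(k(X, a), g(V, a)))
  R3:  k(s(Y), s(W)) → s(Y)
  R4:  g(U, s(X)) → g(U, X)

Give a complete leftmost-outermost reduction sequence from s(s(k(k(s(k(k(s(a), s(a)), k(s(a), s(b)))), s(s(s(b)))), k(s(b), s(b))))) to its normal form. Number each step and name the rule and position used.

s(s(s(s(a))))

1. s(s(k(k(s(k(k(s(a), s(a)), k(s(a), s(b)))), s(s(s(b)))), k(s(b), s(b)))))  →  s(s(k(s(k(k(s(a), s(a)), k(s(a), s(b)))), k(s(b), s(b)))))   [R3 at 1.1.1]
2. s(s(k(s(k(k(s(a), s(a)), k(s(a), s(b)))), k(s(b), s(b)))))  →  s(s(k(s(k(s(a), k(s(a), s(b)))), k(s(b), s(b)))))   [R3 at 1.1.1.1.1]
3. s(s(k(s(k(s(a), k(s(a), s(b)))), k(s(b), s(b)))))  →  s(s(k(s(k(s(a), s(a))), k(s(b), s(b)))))   [R3 at 1.1.1.1.2]
4. s(s(k(s(k(s(a), s(a))), k(s(b), s(b)))))  →  s(s(k(s(s(a)), k(s(b), s(b)))))   [R3 at 1.1.1.1]
5. s(s(k(s(s(a)), k(s(b), s(b)))))  →  s(s(k(s(s(a)), s(b))))   [R3 at 1.1.2]
6. s(s(k(s(s(a)), s(b))))  →  s(s(s(s(a))))   [R3 at 1.1]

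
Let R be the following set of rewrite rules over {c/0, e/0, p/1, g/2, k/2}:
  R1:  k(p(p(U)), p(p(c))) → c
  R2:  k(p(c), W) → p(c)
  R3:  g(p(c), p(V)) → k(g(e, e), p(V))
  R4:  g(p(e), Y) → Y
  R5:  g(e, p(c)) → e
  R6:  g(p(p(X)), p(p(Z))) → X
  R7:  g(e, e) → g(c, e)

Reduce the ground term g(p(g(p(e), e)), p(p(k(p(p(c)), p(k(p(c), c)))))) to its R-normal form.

p(p(c))

1. g(p(g(p(e), e)), p(p(k(p(p(c)), p(k(p(c), c))))))  →  g(p(e), p(p(k(p(p(c)), p(k(p(c), c))))))   [R4 at 1.1]
2. g(p(e), p(p(k(p(p(c)), p(k(p(c), c))))))  →  p(p(k(p(p(c)), p(k(p(c), c)))))   [R4 at ε]
3. p(p(k(p(p(c)), p(k(p(c), c)))))  →  p(p(k(p(p(c)), p(p(c)))))   [R2 at 1.1.2.1]
4. p(p(k(p(p(c)), p(p(c)))))  →  p(p(c))   [R1 at 1.1]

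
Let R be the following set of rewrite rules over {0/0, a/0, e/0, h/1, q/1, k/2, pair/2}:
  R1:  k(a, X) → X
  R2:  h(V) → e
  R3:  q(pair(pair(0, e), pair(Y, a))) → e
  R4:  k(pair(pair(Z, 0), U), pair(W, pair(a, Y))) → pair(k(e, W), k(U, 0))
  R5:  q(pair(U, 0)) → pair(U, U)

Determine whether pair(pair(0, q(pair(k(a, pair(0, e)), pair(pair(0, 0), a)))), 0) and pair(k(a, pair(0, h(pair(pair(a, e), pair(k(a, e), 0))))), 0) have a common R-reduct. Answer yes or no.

yes — NF(t₁) = pair(pair(0, e), 0), NF(t₂) = pair(pair(0, e), 0)

Reduce t₁ = pair(pair(0, q(pair(k(a, pair(0, e)), pair(pair(0, 0), a)))), 0):
1. pair(pair(0, q(pair(k(a, pair(0, e)), pair(pair(0, 0), a)))), 0)  →  pair(pair(0, q(pair(pair(0, e), pair(pair(0, 0), a)))), 0)   [R1 at 1.2.1.1]
2. pair(pair(0, q(pair(pair(0, e), pair(pair(0, 0), a)))), 0)  →  pair(pair(0, e), 0)   [R3 at 1.2]

Reduce t₂ = pair(k(a, pair(0, h(pair(pair(a, e), pair(k(a, e), 0))))), 0):
1. pair(k(a, pair(0, h(pair(pair(a, e), pair(k(a, e), 0))))), 0)  →  pair(pair(0, h(pair(pair(a, e), pair(k(a, e), 0)))), 0)   [R1 at 1]
2. pair(pair(0, h(pair(pair(a, e), pair(k(a, e), 0)))), 0)  →  pair(pair(0, e), 0)   [R2 at 1.2]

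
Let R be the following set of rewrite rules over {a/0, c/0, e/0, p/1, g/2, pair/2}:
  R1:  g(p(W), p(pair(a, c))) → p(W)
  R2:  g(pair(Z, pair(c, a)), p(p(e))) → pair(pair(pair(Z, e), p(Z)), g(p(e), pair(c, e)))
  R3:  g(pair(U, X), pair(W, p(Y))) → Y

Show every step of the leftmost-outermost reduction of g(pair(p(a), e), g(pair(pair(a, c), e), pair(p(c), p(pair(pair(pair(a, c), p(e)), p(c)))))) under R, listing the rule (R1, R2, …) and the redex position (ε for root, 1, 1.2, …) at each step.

1. g(pair(p(a), e), g(pair(pair(a, c), e), pair(p(c), p(pair(pair(pair(a, c), p(e)), p(c))))))  →  g(pair(p(a), e), pair(pair(pair(a, c), p(e)), p(c)))   [R3 at 2]
2. g(pair(p(a), e), pair(pair(pair(a, c), p(e)), p(c)))  →  c   [R3 at ε]

c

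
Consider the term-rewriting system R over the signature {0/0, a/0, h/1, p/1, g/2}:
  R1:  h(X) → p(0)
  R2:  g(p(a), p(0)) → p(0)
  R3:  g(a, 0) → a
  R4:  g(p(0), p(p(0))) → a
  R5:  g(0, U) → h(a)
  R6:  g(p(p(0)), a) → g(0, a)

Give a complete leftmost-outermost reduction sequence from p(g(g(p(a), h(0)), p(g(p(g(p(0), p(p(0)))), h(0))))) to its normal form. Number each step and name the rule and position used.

1. p(g(g(p(a), h(0)), p(g(p(g(p(0), p(p(0)))), h(0)))))  →  p(g(g(p(a), p(0)), p(g(p(g(p(0), p(p(0)))), h(0)))))   [R1 at 1.1.2]
2. p(g(g(p(a), p(0)), p(g(p(g(p(0), p(p(0)))), h(0)))))  →  p(g(p(0), p(g(p(g(p(0), p(p(0)))), h(0)))))   [R2 at 1.1]
3. p(g(p(0), p(g(p(g(p(0), p(p(0)))), h(0)))))  →  p(g(p(0), p(g(p(a), h(0)))))   [R4 at 1.2.1.1.1]
4. p(g(p(0), p(g(p(a), h(0)))))  →  p(g(p(0), p(g(p(a), p(0)))))   [R1 at 1.2.1.2]
5. p(g(p(0), p(g(p(a), p(0)))))  →  p(g(p(0), p(p(0))))   [R2 at 1.2.1]
6. p(g(p(0), p(p(0))))  →  p(a)   [R4 at 1]

p(a)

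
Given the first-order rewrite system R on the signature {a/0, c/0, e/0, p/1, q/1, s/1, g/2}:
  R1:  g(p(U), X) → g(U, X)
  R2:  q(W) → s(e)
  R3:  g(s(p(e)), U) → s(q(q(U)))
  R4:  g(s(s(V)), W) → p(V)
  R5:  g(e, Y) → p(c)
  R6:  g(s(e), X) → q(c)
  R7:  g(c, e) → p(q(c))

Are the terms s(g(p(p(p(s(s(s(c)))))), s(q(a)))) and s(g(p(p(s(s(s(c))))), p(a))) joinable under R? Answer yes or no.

Reduce t₁ = s(g(p(p(p(s(s(s(c)))))), s(q(a)))):
1. s(g(p(p(p(s(s(s(c)))))), s(q(a))))  →  s(g(p(p(s(s(s(c))))), s(q(a))))   [R1 at 1]
2. s(g(p(p(s(s(s(c))))), s(q(a))))  →  s(g(p(s(s(s(c)))), s(q(a))))   [R1 at 1]
3. s(g(p(s(s(s(c)))), s(q(a))))  →  s(g(s(s(s(c))), s(q(a))))   [R1 at 1]
4. s(g(s(s(s(c))), s(q(a))))  →  s(p(s(c)))   [R4 at 1]

Reduce t₂ = s(g(p(p(s(s(s(c))))), p(a))):
1. s(g(p(p(s(s(s(c))))), p(a)))  →  s(g(p(s(s(s(c)))), p(a)))   [R1 at 1]
2. s(g(p(s(s(s(c)))), p(a)))  →  s(g(s(s(s(c))), p(a)))   [R1 at 1]
3. s(g(s(s(s(c))), p(a)))  →  s(p(s(c)))   [R4 at 1]

yes — NF(t₁) = s(p(s(c))), NF(t₂) = s(p(s(c)))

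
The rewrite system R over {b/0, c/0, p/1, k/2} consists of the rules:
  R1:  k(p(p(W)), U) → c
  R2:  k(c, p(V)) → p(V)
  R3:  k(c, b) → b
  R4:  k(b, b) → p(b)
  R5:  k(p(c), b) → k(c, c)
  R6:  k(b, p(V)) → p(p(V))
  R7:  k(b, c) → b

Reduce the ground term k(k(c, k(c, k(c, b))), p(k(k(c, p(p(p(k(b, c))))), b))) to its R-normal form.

p(p(c))

1. k(k(c, k(c, k(c, b))), p(k(k(c, p(p(p(k(b, c))))), b)))  →  k(k(c, k(c, b)), p(k(k(c, p(p(p(k(b, c))))), b)))   [R3 at 1.2.2]
2. k(k(c, k(c, b)), p(k(k(c, p(p(p(k(b, c))))), b)))  →  k(k(c, b), p(k(k(c, p(p(p(k(b, c))))), b)))   [R3 at 1.2]
3. k(k(c, b), p(k(k(c, p(p(p(k(b, c))))), b)))  →  k(b, p(k(k(c, p(p(p(k(b, c))))), b)))   [R3 at 1]
4. k(b, p(k(k(c, p(p(p(k(b, c))))), b)))  →  p(p(k(k(c, p(p(p(k(b, c))))), b)))   [R6 at ε]
5. p(p(k(k(c, p(p(p(k(b, c))))), b)))  →  p(p(k(p(p(p(k(b, c)))), b)))   [R2 at 1.1.1]
6. p(p(k(p(p(p(k(b, c)))), b)))  →  p(p(c))   [R1 at 1.1]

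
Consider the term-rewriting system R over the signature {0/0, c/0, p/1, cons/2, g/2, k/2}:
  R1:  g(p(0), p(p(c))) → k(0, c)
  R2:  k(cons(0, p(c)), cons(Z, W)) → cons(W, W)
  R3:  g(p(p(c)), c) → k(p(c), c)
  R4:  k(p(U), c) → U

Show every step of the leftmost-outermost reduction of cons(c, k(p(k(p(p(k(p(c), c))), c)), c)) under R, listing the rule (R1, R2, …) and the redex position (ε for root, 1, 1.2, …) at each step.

cons(c, p(c))

1. cons(c, k(p(k(p(p(k(p(c), c))), c)), c))  →  cons(c, k(p(p(k(p(c), c))), c))   [R4 at 2]
2. cons(c, k(p(p(k(p(c), c))), c))  →  cons(c, p(k(p(c), c)))   [R4 at 2]
3. cons(c, p(k(p(c), c)))  →  cons(c, p(c))   [R4 at 2.1]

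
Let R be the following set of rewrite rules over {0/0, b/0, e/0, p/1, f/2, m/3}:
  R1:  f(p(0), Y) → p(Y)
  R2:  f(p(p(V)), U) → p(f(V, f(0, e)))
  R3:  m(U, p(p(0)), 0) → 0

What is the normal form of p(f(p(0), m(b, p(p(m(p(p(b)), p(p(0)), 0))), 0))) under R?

p(p(0))

1. p(f(p(0), m(b, p(p(m(p(p(b)), p(p(0)), 0))), 0)))  →  p(p(m(b, p(p(m(p(p(b)), p(p(0)), 0))), 0)))   [R1 at 1]
2. p(p(m(b, p(p(m(p(p(b)), p(p(0)), 0))), 0)))  →  p(p(m(b, p(p(0)), 0)))   [R3 at 1.1.2.1.1]
3. p(p(m(b, p(p(0)), 0)))  →  p(p(0))   [R3 at 1.1]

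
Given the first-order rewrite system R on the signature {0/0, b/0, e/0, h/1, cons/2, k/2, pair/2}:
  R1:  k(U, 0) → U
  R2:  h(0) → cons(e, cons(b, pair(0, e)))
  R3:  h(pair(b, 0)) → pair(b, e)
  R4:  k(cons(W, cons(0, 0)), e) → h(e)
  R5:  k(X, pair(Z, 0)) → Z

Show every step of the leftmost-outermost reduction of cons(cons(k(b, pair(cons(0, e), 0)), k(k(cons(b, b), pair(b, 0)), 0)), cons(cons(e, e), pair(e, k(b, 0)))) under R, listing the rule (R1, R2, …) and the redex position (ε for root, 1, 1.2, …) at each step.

cons(cons(cons(0, e), b), cons(cons(e, e), pair(e, b)))

1. cons(cons(k(b, pair(cons(0, e), 0)), k(k(cons(b, b), pair(b, 0)), 0)), cons(cons(e, e), pair(e, k(b, 0))))  →  cons(cons(cons(0, e), k(k(cons(b, b), pair(b, 0)), 0)), cons(cons(e, e), pair(e, k(b, 0))))   [R5 at 1.1]
2. cons(cons(cons(0, e), k(k(cons(b, b), pair(b, 0)), 0)), cons(cons(e, e), pair(e, k(b, 0))))  →  cons(cons(cons(0, e), k(cons(b, b), pair(b, 0))), cons(cons(e, e), pair(e, k(b, 0))))   [R1 at 1.2]
3. cons(cons(cons(0, e), k(cons(b, b), pair(b, 0))), cons(cons(e, e), pair(e, k(b, 0))))  →  cons(cons(cons(0, e), b), cons(cons(e, e), pair(e, k(b, 0))))   [R5 at 1.2]
4. cons(cons(cons(0, e), b), cons(cons(e, e), pair(e, k(b, 0))))  →  cons(cons(cons(0, e), b), cons(cons(e, e), pair(e, b)))   [R1 at 2.2.2]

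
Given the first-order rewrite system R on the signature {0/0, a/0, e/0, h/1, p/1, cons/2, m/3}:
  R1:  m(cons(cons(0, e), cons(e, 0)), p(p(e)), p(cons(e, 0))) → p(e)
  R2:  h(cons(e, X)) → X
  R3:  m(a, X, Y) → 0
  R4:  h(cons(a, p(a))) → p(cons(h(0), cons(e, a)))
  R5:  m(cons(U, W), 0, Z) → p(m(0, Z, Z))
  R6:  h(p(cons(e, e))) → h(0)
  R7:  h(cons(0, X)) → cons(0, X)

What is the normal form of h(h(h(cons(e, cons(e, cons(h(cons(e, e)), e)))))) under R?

1. h(h(h(cons(e, cons(e, cons(h(cons(e, e)), e))))))  →  h(h(cons(e, cons(h(cons(e, e)), e))))   [R2 at 1.1]
2. h(h(cons(e, cons(h(cons(e, e)), e))))  →  h(cons(h(cons(e, e)), e))   [R2 at 1]
3. h(cons(h(cons(e, e)), e))  →  h(cons(e, e))   [R2 at 1.1]
4. h(cons(e, e))  →  e   [R2 at ε]

e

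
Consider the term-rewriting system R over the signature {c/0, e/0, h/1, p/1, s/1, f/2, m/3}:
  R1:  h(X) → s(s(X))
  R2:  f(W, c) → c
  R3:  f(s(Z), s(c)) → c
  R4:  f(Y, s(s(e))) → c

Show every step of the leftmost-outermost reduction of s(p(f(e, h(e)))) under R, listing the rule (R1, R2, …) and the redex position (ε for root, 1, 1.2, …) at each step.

1. s(p(f(e, h(e))))  →  s(p(f(e, s(s(e)))))   [R1 at 1.1.2]
2. s(p(f(e, s(s(e)))))  →  s(p(c))   [R4 at 1.1]

s(p(c))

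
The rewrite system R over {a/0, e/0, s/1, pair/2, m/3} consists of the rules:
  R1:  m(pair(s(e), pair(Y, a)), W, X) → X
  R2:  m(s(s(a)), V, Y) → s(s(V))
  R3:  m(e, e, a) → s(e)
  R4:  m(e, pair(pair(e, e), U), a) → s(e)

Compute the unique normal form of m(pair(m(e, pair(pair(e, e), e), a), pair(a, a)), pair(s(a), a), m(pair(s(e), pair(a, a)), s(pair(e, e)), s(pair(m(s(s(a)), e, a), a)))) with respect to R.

1. m(pair(m(e, pair(pair(e, e), e), a), pair(a, a)), pair(s(a), a), m(pair(s(e), pair(a, a)), s(pair(e, e)), s(pair(m(s(s(a)), e, a), a))))  →  m(pair(s(e), pair(a, a)), pair(s(a), a), m(pair(s(e), pair(a, a)), s(pair(e, e)), s(pair(m(s(s(a)), e, a), a))))   [R4 at 1.1]
2. m(pair(s(e), pair(a, a)), pair(s(a), a), m(pair(s(e), pair(a, a)), s(pair(e, e)), s(pair(m(s(s(a)), e, a), a))))  →  m(pair(s(e), pair(a, a)), s(pair(e, e)), s(pair(m(s(s(a)), e, a), a)))   [R1 at ε]
3. m(pair(s(e), pair(a, a)), s(pair(e, e)), s(pair(m(s(s(a)), e, a), a)))  →  s(pair(m(s(s(a)), e, a), a))   [R1 at ε]
4. s(pair(m(s(s(a)), e, a), a))  →  s(pair(s(s(e)), a))   [R2 at 1.1]

s(pair(s(s(e)), a))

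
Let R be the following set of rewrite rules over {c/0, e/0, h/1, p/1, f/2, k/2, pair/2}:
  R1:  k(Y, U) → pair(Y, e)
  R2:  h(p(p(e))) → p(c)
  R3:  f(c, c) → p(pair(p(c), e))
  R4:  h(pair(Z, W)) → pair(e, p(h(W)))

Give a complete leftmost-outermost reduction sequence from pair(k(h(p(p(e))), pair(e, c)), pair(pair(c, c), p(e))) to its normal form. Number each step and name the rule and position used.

1. pair(k(h(p(p(e))), pair(e, c)), pair(pair(c, c), p(e)))  →  pair(pair(h(p(p(e))), e), pair(pair(c, c), p(e)))   [R1 at 1]
2. pair(pair(h(p(p(e))), e), pair(pair(c, c), p(e)))  →  pair(pair(p(c), e), pair(pair(c, c), p(e)))   [R2 at 1.1]

pair(pair(p(c), e), pair(pair(c, c), p(e)))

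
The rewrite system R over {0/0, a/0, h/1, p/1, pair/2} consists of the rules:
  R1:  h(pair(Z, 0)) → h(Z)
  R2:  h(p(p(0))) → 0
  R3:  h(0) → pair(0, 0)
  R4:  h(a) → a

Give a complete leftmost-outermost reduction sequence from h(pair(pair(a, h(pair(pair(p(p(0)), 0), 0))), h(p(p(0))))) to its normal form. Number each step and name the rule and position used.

a

1. h(pair(pair(a, h(pair(pair(p(p(0)), 0), 0))), h(p(p(0)))))  →  h(pair(pair(a, h(pair(p(p(0)), 0))), h(p(p(0)))))   [R1 at 1.1.2]
2. h(pair(pair(a, h(pair(p(p(0)), 0))), h(p(p(0)))))  →  h(pair(pair(a, h(p(p(0)))), h(p(p(0)))))   [R1 at 1.1.2]
3. h(pair(pair(a, h(p(p(0)))), h(p(p(0)))))  →  h(pair(pair(a, 0), h(p(p(0)))))   [R2 at 1.1.2]
4. h(pair(pair(a, 0), h(p(p(0)))))  →  h(pair(pair(a, 0), 0))   [R2 at 1.2]
5. h(pair(pair(a, 0), 0))  →  h(pair(a, 0))   [R1 at ε]
6. h(pair(a, 0))  →  h(a)   [R1 at ε]
7. h(a)  →  a   [R4 at ε]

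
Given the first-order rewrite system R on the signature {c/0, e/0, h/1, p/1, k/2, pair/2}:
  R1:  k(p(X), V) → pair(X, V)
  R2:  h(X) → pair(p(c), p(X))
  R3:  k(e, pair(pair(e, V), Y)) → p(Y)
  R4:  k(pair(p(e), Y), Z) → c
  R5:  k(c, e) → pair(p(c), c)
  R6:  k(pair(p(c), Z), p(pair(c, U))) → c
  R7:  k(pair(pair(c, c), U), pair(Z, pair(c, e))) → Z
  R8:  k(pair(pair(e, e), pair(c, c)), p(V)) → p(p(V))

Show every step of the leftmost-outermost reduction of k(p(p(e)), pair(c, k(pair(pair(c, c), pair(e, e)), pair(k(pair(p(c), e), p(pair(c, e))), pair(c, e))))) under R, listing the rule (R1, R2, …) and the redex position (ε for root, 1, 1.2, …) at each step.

pair(p(e), pair(c, c))

1. k(p(p(e)), pair(c, k(pair(pair(c, c), pair(e, e)), pair(k(pair(p(c), e), p(pair(c, e))), pair(c, e)))))  →  pair(p(e), pair(c, k(pair(pair(c, c), pair(e, e)), pair(k(pair(p(c), e), p(pair(c, e))), pair(c, e)))))   [R1 at ε]
2. pair(p(e), pair(c, k(pair(pair(c, c), pair(e, e)), pair(k(pair(p(c), e), p(pair(c, e))), pair(c, e)))))  →  pair(p(e), pair(c, k(pair(p(c), e), p(pair(c, e)))))   [R7 at 2.2]
3. pair(p(e), pair(c, k(pair(p(c), e), p(pair(c, e)))))  →  pair(p(e), pair(c, c))   [R6 at 2.2]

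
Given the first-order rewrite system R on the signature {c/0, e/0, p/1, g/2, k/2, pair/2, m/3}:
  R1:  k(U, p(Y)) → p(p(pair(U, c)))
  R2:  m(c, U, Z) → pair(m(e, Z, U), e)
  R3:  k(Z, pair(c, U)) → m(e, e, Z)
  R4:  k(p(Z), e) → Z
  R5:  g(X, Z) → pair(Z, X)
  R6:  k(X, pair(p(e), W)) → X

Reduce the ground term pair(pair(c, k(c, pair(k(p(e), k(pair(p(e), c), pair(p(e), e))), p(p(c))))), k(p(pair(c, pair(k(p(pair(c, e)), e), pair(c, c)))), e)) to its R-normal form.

pair(pair(c, c), pair(c, pair(pair(c, e), pair(c, c))))

1. pair(pair(c, k(c, pair(k(p(e), k(pair(p(e), c), pair(p(e), e))), p(p(c))))), k(p(pair(c, pair(k(p(pair(c, e)), e), pair(c, c)))), e))  →  pair(pair(c, k(c, pair(k(p(e), pair(p(e), c)), p(p(c))))), k(p(pair(c, pair(k(p(pair(c, e)), e), pair(c, c)))), e))   [R6 at 1.2.2.1.2]
2. pair(pair(c, k(c, pair(k(p(e), pair(p(e), c)), p(p(c))))), k(p(pair(c, pair(k(p(pair(c, e)), e), pair(c, c)))), e))  →  pair(pair(c, k(c, pair(p(e), p(p(c))))), k(p(pair(c, pair(k(p(pair(c, e)), e), pair(c, c)))), e))   [R6 at 1.2.2.1]
3. pair(pair(c, k(c, pair(p(e), p(p(c))))), k(p(pair(c, pair(k(p(pair(c, e)), e), pair(c, c)))), e))  →  pair(pair(c, c), k(p(pair(c, pair(k(p(pair(c, e)), e), pair(c, c)))), e))   [R6 at 1.2]
4. pair(pair(c, c), k(p(pair(c, pair(k(p(pair(c, e)), e), pair(c, c)))), e))  →  pair(pair(c, c), pair(c, pair(k(p(pair(c, e)), e), pair(c, c))))   [R4 at 2]
5. pair(pair(c, c), pair(c, pair(k(p(pair(c, e)), e), pair(c, c))))  →  pair(pair(c, c), pair(c, pair(pair(c, e), pair(c, c))))   [R4 at 2.2.1]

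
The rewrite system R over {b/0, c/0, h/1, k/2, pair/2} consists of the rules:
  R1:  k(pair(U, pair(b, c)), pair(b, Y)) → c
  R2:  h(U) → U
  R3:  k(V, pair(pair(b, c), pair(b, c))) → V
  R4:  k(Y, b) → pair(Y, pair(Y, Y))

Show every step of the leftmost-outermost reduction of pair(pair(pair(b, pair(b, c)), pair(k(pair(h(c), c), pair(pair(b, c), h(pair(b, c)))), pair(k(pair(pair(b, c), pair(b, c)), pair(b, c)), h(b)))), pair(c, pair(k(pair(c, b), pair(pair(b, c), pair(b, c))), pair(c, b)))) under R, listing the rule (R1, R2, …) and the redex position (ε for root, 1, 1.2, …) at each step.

1. pair(pair(pair(b, pair(b, c)), pair(k(pair(h(c), c), pair(pair(b, c), h(pair(b, c)))), pair(k(pair(pair(b, c), pair(b, c)), pair(b, c)), h(b)))), pair(c, pair(k(pair(c, b), pair(pair(b, c), pair(b, c))), pair(c, b))))  →  pair(pair(pair(b, pair(b, c)), pair(k(pair(c, c), pair(pair(b, c), h(pair(b, c)))), pair(k(pair(pair(b, c), pair(b, c)), pair(b, c)), h(b)))), pair(c, pair(k(pair(c, b), pair(pair(b, c), pair(b, c))), pair(c, b))))   [R2 at 1.2.1.1.1]
2. pair(pair(pair(b, pair(b, c)), pair(k(pair(c, c), pair(pair(b, c), h(pair(b, c)))), pair(k(pair(pair(b, c), pair(b, c)), pair(b, c)), h(b)))), pair(c, pair(k(pair(c, b), pair(pair(b, c), pair(b, c))), pair(c, b))))  →  pair(pair(pair(b, pair(b, c)), pair(k(pair(c, c), pair(pair(b, c), pair(b, c))), pair(k(pair(pair(b, c), pair(b, c)), pair(b, c)), h(b)))), pair(c, pair(k(pair(c, b), pair(pair(b, c), pair(b, c))), pair(c, b))))   [R2 at 1.2.1.2.2]
3. pair(pair(pair(b, pair(b, c)), pair(k(pair(c, c), pair(pair(b, c), pair(b, c))), pair(k(pair(pair(b, c), pair(b, c)), pair(b, c)), h(b)))), pair(c, pair(k(pair(c, b), pair(pair(b, c), pair(b, c))), pair(c, b))))  →  pair(pair(pair(b, pair(b, c)), pair(pair(c, c), pair(k(pair(pair(b, c), pair(b, c)), pair(b, c)), h(b)))), pair(c, pair(k(pair(c, b), pair(pair(b, c), pair(b, c))), pair(c, b))))   [R3 at 1.2.1]
4. pair(pair(pair(b, pair(b, c)), pair(pair(c, c), pair(k(pair(pair(b, c), pair(b, c)), pair(b, c)), h(b)))), pair(c, pair(k(pair(c, b), pair(pair(b, c), pair(b, c))), pair(c, b))))  →  pair(pair(pair(b, pair(b, c)), pair(pair(c, c), pair(c, h(b)))), pair(c, pair(k(pair(c, b), pair(pair(b, c), pair(b, c))), pair(c, b))))   [R1 at 1.2.2.1]
5. pair(pair(pair(b, pair(b, c)), pair(pair(c, c), pair(c, h(b)))), pair(c, pair(k(pair(c, b), pair(pair(b, c), pair(b, c))), pair(c, b))))  →  pair(pair(pair(b, pair(b, c)), pair(pair(c, c), pair(c, b))), pair(c, pair(k(pair(c, b), pair(pair(b, c), pair(b, c))), pair(c, b))))   [R2 at 1.2.2.2]
6. pair(pair(pair(b, pair(b, c)), pair(pair(c, c), pair(c, b))), pair(c, pair(k(pair(c, b), pair(pair(b, c), pair(b, c))), pair(c, b))))  →  pair(pair(pair(b, pair(b, c)), pair(pair(c, c), pair(c, b))), pair(c, pair(pair(c, b), pair(c, b))))   [R3 at 2.2.1]

pair(pair(pair(b, pair(b, c)), pair(pair(c, c), pair(c, b))), pair(c, pair(pair(c, b), pair(c, b))))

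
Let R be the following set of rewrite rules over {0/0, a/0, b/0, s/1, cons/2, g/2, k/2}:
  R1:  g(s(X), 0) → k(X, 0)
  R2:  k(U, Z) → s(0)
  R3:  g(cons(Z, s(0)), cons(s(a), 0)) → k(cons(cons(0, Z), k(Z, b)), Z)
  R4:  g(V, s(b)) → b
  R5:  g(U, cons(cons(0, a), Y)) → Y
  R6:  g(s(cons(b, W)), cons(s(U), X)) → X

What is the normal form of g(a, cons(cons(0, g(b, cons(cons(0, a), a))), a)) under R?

1. g(a, cons(cons(0, g(b, cons(cons(0, a), a))), a))  →  g(a, cons(cons(0, a), a))   [R5 at 2.1.2]
2. g(a, cons(cons(0, a), a))  →  a   [R5 at ε]

a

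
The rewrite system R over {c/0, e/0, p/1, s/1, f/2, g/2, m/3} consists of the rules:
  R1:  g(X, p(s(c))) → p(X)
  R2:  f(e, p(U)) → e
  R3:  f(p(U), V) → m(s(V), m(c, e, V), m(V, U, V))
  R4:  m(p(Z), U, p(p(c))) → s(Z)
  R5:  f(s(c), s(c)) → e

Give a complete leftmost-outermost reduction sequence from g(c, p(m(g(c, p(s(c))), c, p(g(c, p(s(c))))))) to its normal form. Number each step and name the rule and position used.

1. g(c, p(m(g(c, p(s(c))), c, p(g(c, p(s(c)))))))  →  g(c, p(m(p(c), c, p(g(c, p(s(c)))))))   [R1 at 2.1.1]
2. g(c, p(m(p(c), c, p(g(c, p(s(c)))))))  →  g(c, p(m(p(c), c, p(p(c)))))   [R1 at 2.1.3.1]
3. g(c, p(m(p(c), c, p(p(c)))))  →  g(c, p(s(c)))   [R4 at 2.1]
4. g(c, p(s(c)))  →  p(c)   [R1 at ε]

p(c)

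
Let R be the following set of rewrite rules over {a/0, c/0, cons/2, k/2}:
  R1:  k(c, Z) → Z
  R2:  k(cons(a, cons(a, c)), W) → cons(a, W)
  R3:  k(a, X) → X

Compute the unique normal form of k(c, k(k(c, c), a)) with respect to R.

a

1. k(c, k(k(c, c), a))  →  k(k(c, c), a)   [R1 at ε]
2. k(k(c, c), a)  →  k(c, a)   [R1 at 1]
3. k(c, a)  →  a   [R1 at ε]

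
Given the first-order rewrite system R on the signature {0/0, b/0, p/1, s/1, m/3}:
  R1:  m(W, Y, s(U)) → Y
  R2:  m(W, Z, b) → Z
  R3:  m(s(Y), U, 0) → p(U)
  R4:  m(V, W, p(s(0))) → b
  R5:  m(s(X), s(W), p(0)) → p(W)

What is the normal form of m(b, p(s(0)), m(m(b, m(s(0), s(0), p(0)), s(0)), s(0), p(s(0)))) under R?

p(s(0))

1. m(b, p(s(0)), m(m(b, m(s(0), s(0), p(0)), s(0)), s(0), p(s(0))))  →  m(b, p(s(0)), b)   [R4 at 3]
2. m(b, p(s(0)), b)  →  p(s(0))   [R2 at ε]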